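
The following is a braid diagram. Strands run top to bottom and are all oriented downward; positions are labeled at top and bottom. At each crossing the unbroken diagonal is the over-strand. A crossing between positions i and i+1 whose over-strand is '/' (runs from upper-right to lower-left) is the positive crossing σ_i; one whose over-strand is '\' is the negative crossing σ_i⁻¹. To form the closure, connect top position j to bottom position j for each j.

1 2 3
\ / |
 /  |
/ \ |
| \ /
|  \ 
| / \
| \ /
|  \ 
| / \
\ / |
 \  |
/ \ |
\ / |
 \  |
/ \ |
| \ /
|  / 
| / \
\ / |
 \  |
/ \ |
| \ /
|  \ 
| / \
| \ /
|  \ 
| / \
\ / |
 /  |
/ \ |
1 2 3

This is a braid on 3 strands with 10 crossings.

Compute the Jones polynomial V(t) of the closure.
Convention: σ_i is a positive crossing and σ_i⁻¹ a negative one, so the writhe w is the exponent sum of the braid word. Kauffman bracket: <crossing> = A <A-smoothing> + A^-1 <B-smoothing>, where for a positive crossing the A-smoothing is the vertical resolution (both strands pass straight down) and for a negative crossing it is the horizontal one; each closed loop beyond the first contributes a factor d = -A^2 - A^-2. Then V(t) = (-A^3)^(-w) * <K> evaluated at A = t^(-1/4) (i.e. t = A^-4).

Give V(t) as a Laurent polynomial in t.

-1 + 4*t^-1 - 5*t^-2 + 7*t^-3 - 7*t^-4 + 6*t^-5 - 5*t^-6 + 3*t^-7 - t^-8

Derivation:
Reading the diagram top to bottom ('/'-over between positions i,i+1 = s_i, '\'-over = s_i^-1): braid word = s1 s2^-1 s2^-1 s1^-1 s1^-1 s2 s1^-1 s2^-1 s2^-1 s1.
Braid: s1 s2^-1 s2^-1 s1^-1 s1^-1 s2 s1^-1 s2^-1 s2^-1 s1 on 3 strands, 10 crossings.
Writhe w = (#positive) - (#negative) = 3 - 7 = -4.
Computing the Kauffman bracket via state sum. There are 2^10 = 1024 states.
Each crossing splits two ways (0=vertical, 1=horizontal). The state's weight is A^(#A-smoothings - #B-smoothings) * d^(loops - 1).
Tabulate the states by total A-exponent and number of loops L (A-exp: L × count):
  A^10: L=6 ×1
  A^8: L=5 ×10
  A^6: L=4 ×43, L=6 ×2
  A^4: L=3 ×98, L=5 ×22
  A^2: L=2 ×118, L=4 ×88, L=6 ×4
  A^0: L=1 ×60, L=3 ×162, L=5 ×30
  A^-2: L=2 ×128, L=4 ×79, L=6 ×3
  A^-4: L=1 ×23, L=3 ×84, L=5 ×13
  A^-6: L=2 ×27, L=4 ×18
  A^-8: L=1 ×2, L=3 ×8
  A^-10: L=2 ×1
Each group contributes A^e * Σ count * d^(L-1):
Powers of d = -A^2 - A^-2: d^2 = A^4 + 2 + A^-4; d^3 = -A^6 - 3*A^2 - 3*A^-2 - A^-6; d^4 = A^8 + 4*A^4 + 6 + 4*A^-4 + A^-8; d^5 = -A^10 - 5*A^6 - 10*A^2 - 10*A^-2 - 5*A^-6 - A^-10.
  A^10 * (d^5) = -A^20 - 5*A^16 - 10*A^12 - 10*A^8 - 5*A^4 - 1
  A^8 * (10*d^4) = 10*A^16 + 40*A^12 + 60*A^8 + 40*A^4 + 10
  A^6 * (43*d^3 + 2*d^5) = -2*A^16 - 53*A^12 - 149*A^8 - 149*A^4 - 53 - 2*A^-4
  A^4 * (98*d^2 + 22*d^4) = 22*A^12 + 186*A^8 + 328*A^4 + 186 + 22*A^-4
  A^2 * (118*d + 88*d^3 + 4*d^5) = -4*A^12 - 108*A^8 - 422*A^4 - 422 - 108*A^-4 - 4*A^-8
  A^0 * (60 + 162*d^2 + 30*d^4) = 30*A^8 + 282*A^4 + 564 + 282*A^-4 + 30*A^-8
  A^-2 * (128*d + 79*d^3 + 3*d^5) = -3*A^8 - 94*A^4 - 395 - 395*A^-4 - 94*A^-8 - 3*A^-12
  A^-4 * (23 + 84*d^2 + 13*d^4) = 13*A^4 + 136 + 269*A^-4 + 136*A^-8 + 13*A^-12
  A^-6 * (27*d + 18*d^3) = -18 - 81*A^-4 - 81*A^-8 - 18*A^-12
  A^-8 * (2 + 8*d^2) = 8*A^-4 + 18*A^-8 + 8*A^-12
  A^-10 * (d) = -A^-8 - A^-12
Summing the groups: <K> = -A^20 + 3*A^16 - 5*A^12 + 6*A^8 - 7*A^4 + 7 - 5*A^-4 + 4*A^-8 - A^-12
Normalise by the writhe: (-A^3)^(-w) = (-A^3)^(4) = A^12, so f(A) = A^12 * <K> = -A^32 + 3*A^28 - 5*A^24 + 6*A^20 - 7*A^16 + 7*A^12 - 5*A^8 + 4*A^4 - 1.
Substitute A = t^(-1/4), i.e. A^e → t^(-e/4): V(t) = -1 + 4*t^-1 - 5*t^-2 + 7*t^-3 - 7*t^-4 + 6*t^-5 - 5*t^-6 + 3*t^-7 - t^-8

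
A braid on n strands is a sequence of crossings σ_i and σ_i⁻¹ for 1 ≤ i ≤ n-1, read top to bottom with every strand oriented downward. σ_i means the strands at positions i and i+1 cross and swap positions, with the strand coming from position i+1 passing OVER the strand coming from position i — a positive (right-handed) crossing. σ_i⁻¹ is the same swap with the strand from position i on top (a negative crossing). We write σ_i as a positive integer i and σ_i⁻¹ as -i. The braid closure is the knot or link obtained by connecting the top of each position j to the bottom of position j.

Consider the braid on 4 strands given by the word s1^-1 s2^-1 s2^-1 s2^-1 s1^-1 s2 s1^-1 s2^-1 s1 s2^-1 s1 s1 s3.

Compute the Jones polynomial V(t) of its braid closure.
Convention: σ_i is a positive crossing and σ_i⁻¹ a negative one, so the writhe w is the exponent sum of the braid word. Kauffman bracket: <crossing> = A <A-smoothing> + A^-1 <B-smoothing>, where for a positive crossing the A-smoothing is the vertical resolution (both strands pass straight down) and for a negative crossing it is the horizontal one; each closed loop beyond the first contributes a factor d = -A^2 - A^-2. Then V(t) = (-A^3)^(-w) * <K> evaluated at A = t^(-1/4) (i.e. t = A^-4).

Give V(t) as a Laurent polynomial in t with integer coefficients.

-1 + 3*t^-1 - 3*t^-2 + 5*t^-3 - 5*t^-4 + 4*t^-5 - 3*t^-6 + 2*t^-7 - t^-8

Derivation:
The presented braid s1^-1 s2^-1 s2^-1 s2^-1 s1^-1 s2 s1^-1 s2^-1 s1 s2^-1 s1 s1 s3 on 4 strands reduces by inverse Markov moves (closure unchanged at each step):
  Destabilize: the word has the form β·s3 where s3 occurs only as the final letter (β ∈ B_3); drop it and the last strand → 3 strands.
  Deconjugate: the word is γ·β·γ⁻¹ with γ = s1^-1 (prefix) and γ⁻¹ = s1 (suffix); strip both.
Reduced to β = s2^-1 s2^-1 s2^-1 s1^-1 s2 s1^-1 s2^-1 s1 s2^-1 s1 on 3 strands, 10 crossings.
Compute on β:
Braid: s2^-1 s2^-1 s2^-1 s1^-1 s2 s1^-1 s2^-1 s1 s2^-1 s1 on 3 strands, 10 crossings.
Writhe w = (#positive) - (#negative) = 3 - 7 = -4.
Enumerate smoothing states for the bracket polynomial. There are 2^10 = 1024 states.
Each crossing splits two ways (0=vertical, 1=horizontal). The state's weight is A^(#A-smoothings - #B-smoothings) * d^(loops - 1).
Tabulate the states by total A-exponent and number of loops L (A-exp: L × count):
  A^10: L=6 ×1
  A^8: L=5 ×10
  A^6: L=4 ×41, L=6 ×4
  A^4: L=3 ×88, L=5 ×31, L=7 ×1
  A^2: L=2 ×102, L=4 ×99, L=6 ×9
  A^0: L=1 ×54, L=3 ×162, L=5 ×36
  A^-2: L=2 ×134, L=4 ×74, L=6 ×2
  A^-4: L=1 ×30, L=3 ×82, L=5 ×8
  A^-6: L=2 ×32, L=4 ×13
  A^-8: L=1 ×3, L=3 ×7
  A^-10: L=2 ×1
Each group contributes A^e * Σ count * d^(L-1):
Powers of d = -A^2 - A^-2: d^2 = A^4 + 2 + A^-4; d^3 = -A^6 - 3*A^2 - 3*A^-2 - A^-6; d^4 = A^8 + 4*A^4 + 6 + 4*A^-4 + A^-8; d^5 = -A^10 - 5*A^6 - 10*A^2 - 10*A^-2 - 5*A^-6 - A^-10; d^6 = A^12 + 6*A^8 + 15*A^4 + 20 + 15*A^-4 + 6*A^-8 + A^-12.
  A^10 * (d^5) = -A^20 - 5*A^16 - 10*A^12 - 10*A^8 - 5*A^4 - 1
  A^8 * (10*d^4) = 10*A^16 + 40*A^12 + 60*A^8 + 40*A^4 + 10
  A^6 * (41*d^3 + 4*d^5) = -4*A^16 - 61*A^12 - 163*A^8 - 163*A^4 - 61 - 4*A^-4
  A^4 * (88*d^2 + 31*d^4 + d^6) = A^16 + 37*A^12 + 227*A^8 + 382*A^4 + 227 + 37*A^-4 + A^-8
  A^2 * (102*d + 99*d^3 + 9*d^5) = -9*A^12 - 144*A^8 - 489*A^4 - 489 - 144*A^-4 - 9*A^-8
  A^0 * (54 + 162*d^2 + 36*d^4) = 36*A^8 + 306*A^4 + 594 + 306*A^-4 + 36*A^-8
  A^-2 * (134*d + 74*d^3 + 2*d^5) = -2*A^8 - 84*A^4 - 376 - 376*A^-4 - 84*A^-8 - 2*A^-12
  A^-4 * (30 + 82*d^2 + 8*d^4) = 8*A^4 + 114 + 242*A^-4 + 114*A^-8 + 8*A^-12
  A^-6 * (32*d + 13*d^3) = -13 - 71*A^-4 - 71*A^-8 - 13*A^-12
  A^-8 * (3 + 7*d^2) = 7*A^-4 + 17*A^-8 + 7*A^-12
  A^-10 * (d) = -A^-8 - A^-12
Summing the groups: <K> = -A^20 + 2*A^16 - 3*A^12 + 4*A^8 - 5*A^4 + 5 - 3*A^-4 + 3*A^-8 - A^-12
Normalise by the writhe: (-A^3)^(-w) = (-A^3)^(4) = A^12, so f(A) = A^12 * <K> = -A^32 + 2*A^28 - 3*A^24 + 4*A^20 - 5*A^16 + 5*A^12 - 3*A^8 + 3*A^4 - 1.
Substitute A = t^(-1/4), i.e. A^e → t^(-e/4): V(t) = -1 + 3*t^-1 - 3*t^-2 + 5*t^-3 - 5*t^-4 + 4*t^-5 - 3*t^-6 + 2*t^-7 - t^-8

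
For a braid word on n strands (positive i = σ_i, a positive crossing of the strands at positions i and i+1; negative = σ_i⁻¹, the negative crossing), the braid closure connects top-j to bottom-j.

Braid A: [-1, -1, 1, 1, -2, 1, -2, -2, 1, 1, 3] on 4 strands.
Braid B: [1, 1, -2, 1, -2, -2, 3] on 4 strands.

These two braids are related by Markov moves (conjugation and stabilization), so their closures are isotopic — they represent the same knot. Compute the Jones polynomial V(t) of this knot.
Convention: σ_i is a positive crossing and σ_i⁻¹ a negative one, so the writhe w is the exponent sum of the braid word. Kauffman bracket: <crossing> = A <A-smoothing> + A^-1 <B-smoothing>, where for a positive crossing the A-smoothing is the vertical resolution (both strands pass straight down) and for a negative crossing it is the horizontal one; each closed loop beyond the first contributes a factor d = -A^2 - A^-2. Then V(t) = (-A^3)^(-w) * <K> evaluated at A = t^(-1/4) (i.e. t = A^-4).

-t^3 + 2*t^2 - 2*t + 3 - 2*t^-1 + 2*t^-2 - t^-3

Derivation:
Markov-equivalent braids have isotopic closures, hence identical knot invariants. Strip the Markov moves from each word to reach a common short braid β, then compute V(t) once on β.
Braid A: s1^-1 s1^-1 s1 s1 s2^-1 s1 s2^-1 s2^-1 s1 s1 s3 on 4 strands reduces by inverse Markov moves (closure unchanged at each step):
  Destabilize: the word has the form β·s3 where s3 occurs only as the final letter (β ∈ B_3); drop it and the last strand → 3 strands.
  Deconjugate: the word is γ·β·γ⁻¹ with γ = s1^-1 s1^-1 (prefix) and γ⁻¹ = s1 s1 (suffix); strip both.
Reduced to β = s1 s1 s2^-1 s1 s2^-1 s2^-1 on 3 strands, 6 crossings.
Braid B: s1 s1 s2^-1 s1 s2^-1 s2^-1 s3 on 4 strands reduces by inverse Markov moves (closure unchanged at each step):
  Destabilize: the word has the form β·s3 where s3 occurs only as the final letter (β ∈ B_3); drop it and the last strand → 3 strands.
Reduced to β = s1 s1 s2^-1 s1 s2^-1 s2^-1 on 3 strands, 6 crossings.
Both give the same β = s1 s1 s2^-1 s1 s2^-1 s2^-1 on 3 strands, so one state sum suffices:
Braid: s1 s1 s2^-1 s1 s2^-1 s2^-1 on 3 strands, 6 crossings.
Writhe w = (#positive) - (#negative) = 3 - 3 = 0.
Computing the Kauffman bracket via state sum. There are 2^6 = 64 states.
For each crossing: s=0 is the vertical smoothing, s=1 horizontal. Crossing k contributes A^(sign_k * (1 - 2*s_k)); loop factor d = -A^2 - A^-2.
Tabulate the states by total A-exponent and number of loops L (A-exp: L × count):
  A^6: L=4 ×1
  A^4: L=3 ×6
  A^2: L=2 ×14, L=4 ×1
  A^0: L=1 ×13, L=3 ×7
  A^-2: L=2 ×14, L=4 ×1
  A^-4: L=3 ×6
  A^-6: L=4 ×1
Each group contributes A^e * Σ count * d^(L-1):
Powers of d = -A^2 - A^-2: d^2 = A^4 + 2 + A^-4; d^3 = -A^6 - 3*A^2 - 3*A^-2 - A^-6.
  A^6 * (d^3) = -A^12 - 3*A^8 - 3*A^4 - 1
  A^4 * (6*d^2) = 6*A^8 + 12*A^4 + 6
  A^2 * (14*d + d^3) = -A^8 - 17*A^4 - 17 - A^-4
  A^0 * (13 + 7*d^2) = 7*A^4 + 27 + 7*A^-4
  A^-2 * (14*d + d^3) = -A^4 - 17 - 17*A^-4 - A^-8
  A^-4 * (6*d^2) = 6 + 12*A^-4 + 6*A^-8
  A^-6 * (d^3) = -1 - 3*A^-4 - 3*A^-8 - A^-12
Summing the groups: <K> = -A^12 + 2*A^8 - 2*A^4 + 3 - 2*A^-4 + 2*A^-8 - A^-12
Normalise by the writhe: (-A^3)^(-w) = (-A^3)^(0) = 1, so f(A) = 1 * <K> = -A^12 + 2*A^8 - 2*A^4 + 3 - 2*A^-4 + 2*A^-8 - A^-12.
Substitute A = t^(-1/4), i.e. A^e → t^(-e/4): V(t) = -t^3 + 2*t^2 - 2*t + 3 - 2*t^-1 + 2*t^-2 - t^-3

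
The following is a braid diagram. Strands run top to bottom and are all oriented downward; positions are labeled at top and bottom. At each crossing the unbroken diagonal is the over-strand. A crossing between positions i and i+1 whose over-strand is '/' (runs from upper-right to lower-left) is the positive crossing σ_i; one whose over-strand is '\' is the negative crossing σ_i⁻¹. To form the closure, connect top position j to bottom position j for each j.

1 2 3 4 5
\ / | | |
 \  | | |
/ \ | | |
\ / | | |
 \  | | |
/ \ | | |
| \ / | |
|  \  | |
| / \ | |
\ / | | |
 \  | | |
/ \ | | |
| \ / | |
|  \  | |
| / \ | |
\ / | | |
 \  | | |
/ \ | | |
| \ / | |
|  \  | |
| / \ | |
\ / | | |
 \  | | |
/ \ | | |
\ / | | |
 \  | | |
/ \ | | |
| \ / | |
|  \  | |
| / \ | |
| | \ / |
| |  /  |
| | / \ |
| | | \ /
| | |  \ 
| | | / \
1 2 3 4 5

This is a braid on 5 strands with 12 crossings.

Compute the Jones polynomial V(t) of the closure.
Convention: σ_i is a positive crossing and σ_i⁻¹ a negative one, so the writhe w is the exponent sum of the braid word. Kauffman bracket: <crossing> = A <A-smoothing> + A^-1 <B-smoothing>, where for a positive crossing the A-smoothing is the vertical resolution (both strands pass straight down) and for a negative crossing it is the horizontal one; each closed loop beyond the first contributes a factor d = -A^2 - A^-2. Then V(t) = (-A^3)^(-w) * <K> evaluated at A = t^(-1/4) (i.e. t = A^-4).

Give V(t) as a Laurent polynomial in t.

t^-4 + t^-6 - t^-10

Derivation:
Reading the diagram top to bottom ('/'-over between positions i,i+1 = s_i, '\'-over = s_i^-1): braid word = s1^-1 s1^-1 s2^-1 s1^-1 s2^-1 s1^-1 s2^-1 s1^-1 s1^-1 s2^-1 s3 s4^-1.
The presented braid s1^-1 s1^-1 s2^-1 s1^-1 s2^-1 s1^-1 s2^-1 s1^-1 s1^-1 s2^-1 s3 s4^-1 on 5 strands reduces by inverse Markov moves (closure unchanged at each step):
  Destabilize: the word has the form β·s4^-1 where s4^-1 occurs only as the final letter (β ∈ B_4); drop it and the last strand → 4 strands.
  Destabilize: the word has the form β·s3 where s3 occurs only as the final letter (β ∈ B_3); drop it and the last strand → 3 strands.
Reduced to β = s1^-1 s1^-1 s2^-1 s1^-1 s2^-1 s1^-1 s2^-1 s1^-1 s1^-1 s2^-1 on 3 strands, 10 crossings.
Compute on β:
Braid: s1^-1 s1^-1 s2^-1 s1^-1 s2^-1 s1^-1 s2^-1 s1^-1 s1^-1 s2^-1 on 3 strands, 10 crossings.
Writhe w = (#positive) - (#negative) = 0 - 10 = -10.
Computing the Kauffman bracket via state sum. There are 2^10 = 1024 states.
Smooth each crossing (0=||, 1=⌣⌢); contribution A^(Σ sign_k(1-2s_k)) * d^(L-1).
Tabulate the states by total A-exponent and number of loops L (A-exp: L × count):
  A^10: L=3 ×1
  A^8: L=2 ×4, L=4 ×6
  A^6: L=1 ×4, L=3 ×30, L=5 ×11
  A^4: L=2 ×48, L=4 ×65, L=6 ×7
  A^2: L=1 ×24, L=3 ×140, L=5 ×45, L=7 ×1
  A^0: L=2 ×129, L=4 ×117, L=6 ×6
  A^-2: L=1 ×43, L=3 ×151, L=5 ×16
  A^-4: L=2 ×96, L=4 ×24
  A^-6: L=1 ×24, L=3 ×21
  A^-8: L=2 ×10
  A^-10: L=3 ×1
Each group contributes A^e * Σ count * d^(L-1):
Powers of d = -A^2 - A^-2: d^2 = A^4 + 2 + A^-4; d^3 = -A^6 - 3*A^2 - 3*A^-2 - A^-6; d^4 = A^8 + 4*A^4 + 6 + 4*A^-4 + A^-8; d^5 = -A^10 - 5*A^6 - 10*A^2 - 10*A^-2 - 5*A^-6 - A^-10; d^6 = A^12 + 6*A^8 + 15*A^4 + 20 + 15*A^-4 + 6*A^-8 + A^-12.
  A^10 * (d^2) = A^14 + 2*A^10 + A^6
  A^8 * (4*d + 6*d^3) = -6*A^14 - 22*A^10 - 22*A^6 - 6*A^2
  A^6 * (4 + 30*d^2 + 11*d^4) = 11*A^14 + 74*A^10 + 130*A^6 + 74*A^2 + 11*A^-2
  A^4 * (48*d + 65*d^3 + 7*d^5) = -7*A^14 - 100*A^10 - 313*A^6 - 313*A^2 - 100*A^-2 - 7*A^-6
  A^2 * (24 + 140*d^2 + 45*d^4 + d^6) = A^14 + 51*A^10 + 335*A^6 + 594*A^2 + 335*A^-2 + 51*A^-6 + A^-10
  A^0 * (129*d + 117*d^3 + 6*d^5) = -6*A^10 - 147*A^6 - 540*A^2 - 540*A^-2 - 147*A^-6 - 6*A^-10
  A^-2 * (43 + 151*d^2 + 16*d^4) = 16*A^6 + 215*A^2 + 441*A^-2 + 215*A^-6 + 16*A^-10
  A^-4 * (96*d + 24*d^3) = -24*A^2 - 168*A^-2 - 168*A^-6 - 24*A^-10
  A^-6 * (24 + 21*d^2) = 21*A^-2 + 66*A^-6 + 21*A^-10
  A^-8 * (10*d) = -10*A^-6 - 10*A^-10
  A^-10 * (d^2) = A^-6 + 2*A^-10 + A^-14
Summing the groups: <K> = -A^10 + A^-6 + A^-14
Normalise by the writhe: (-A^3)^(-w) = (-A^3)^(10) = A^30, so f(A) = A^30 * <K> = -A^40 + A^24 + A^16.
Substitute A = t^(-1/4), i.e. A^e → t^(-e/4): V(t) = t^-4 + t^-6 - t^-10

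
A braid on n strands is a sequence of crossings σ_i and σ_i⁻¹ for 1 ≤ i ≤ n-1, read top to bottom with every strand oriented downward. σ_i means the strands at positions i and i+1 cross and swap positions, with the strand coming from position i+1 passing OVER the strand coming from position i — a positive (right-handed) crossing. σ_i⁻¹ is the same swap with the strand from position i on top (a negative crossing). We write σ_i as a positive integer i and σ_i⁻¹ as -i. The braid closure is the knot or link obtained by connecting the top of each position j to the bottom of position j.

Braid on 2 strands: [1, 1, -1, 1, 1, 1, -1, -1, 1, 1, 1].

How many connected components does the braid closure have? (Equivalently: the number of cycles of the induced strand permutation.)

Track the strand permutation on 2 strands, starting from identity.
  step 1: s1 swaps positions 1,2 -> [2 1]
  step 2: s1 swaps positions 1,2 -> [1 2]
  step 3: s1^-1 swaps positions 1,2 -> [2 1]
  step 4: s1 swaps positions 1,2 -> [1 2]
  step 5: s1 swaps positions 1,2 -> [2 1]
  step 6: s1 swaps positions 1,2 -> [1 2]
  step 7: s1^-1 swaps positions 1,2 -> [2 1]
  step 8: s1^-1 swaps positions 1,2 -> [1 2]
  step 9: s1 swaps positions 1,2 -> [2 1]
  step 10: s1 swaps positions 1,2 -> [1 2]
  step 11: s1 swaps positions 1,2 -> [2 1]
Final permutation (position -> original strand): [2 1]
Closure components = cycle count of this permutation = 1.

Answer: 1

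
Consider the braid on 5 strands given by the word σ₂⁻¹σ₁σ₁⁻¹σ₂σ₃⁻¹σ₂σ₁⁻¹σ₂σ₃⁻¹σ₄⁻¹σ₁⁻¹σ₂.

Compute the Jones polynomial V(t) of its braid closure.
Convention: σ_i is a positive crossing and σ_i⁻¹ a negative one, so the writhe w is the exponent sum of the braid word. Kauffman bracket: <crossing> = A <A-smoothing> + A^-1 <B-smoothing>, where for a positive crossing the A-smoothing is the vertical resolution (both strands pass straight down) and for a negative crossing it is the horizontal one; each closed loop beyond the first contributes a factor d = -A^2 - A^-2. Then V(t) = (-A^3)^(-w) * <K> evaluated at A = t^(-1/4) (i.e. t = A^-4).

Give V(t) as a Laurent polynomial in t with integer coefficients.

The presented braid s2^-1 s1 s1^-1 s2 s3^-1 s2 s1^-1 s2 s3^-1 s4^-1 s1^-1 s2 on 5 strands reduces by inverse Markov moves (closure unchanged at each step):
  Deconjugate: the word is γ·β·γ⁻¹ with γ = s2^-1 s1 (prefix) and γ⁻¹ = s1^-1 s2 (suffix); strip both.
  Destabilize: the word has the form β·s4^-1 where s4^-1 occurs only as the final letter (β ∈ B_4); drop it and the last strand → 4 strands.
Reduced to β = s1^-1 s2 s3^-1 s2 s1^-1 s2 s3^-1 on 4 strands, 7 crossings.
Compute on β:
Braid: s1^-1 s2 s3^-1 s2 s1^-1 s2 s3^-1 on 4 strands, 7 crossings.
Writhe w = (#positive) - (#negative) = 3 - 4 = -1.
Enumerate smoothing states for the bracket polynomial. There are 2^7 = 128 states.
Smooth each crossing (0=||, 1=⌣⌢); contribution A^(Σ sign_k(1-2s_k)) * d^(L-1).
Tabulate the states by total A-exponent and number of loops L (A-exp: L × count):
  A^7: L=4 ×1
  A^5: L=3 ×7
  A^3: L=2 ×19, L=4 ×2
  A^1: L=1 ×21, L=3 ×14
  A^-1: L=2 ×32, L=4 ×3
  A^-3: L=3 ×21
  A^-5: L=4 ×7
  A^-7: L=5 ×1
Each group contributes A^e * Σ count * d^(L-1):
Powers of d = -A^2 - A^-2: d^2 = A^4 + 2 + A^-4; d^3 = -A^6 - 3*A^2 - 3*A^-2 - A^-6; d^4 = A^8 + 4*A^4 + 6 + 4*A^-4 + A^-8.
  A^7 * (d^3) = -A^13 - 3*A^9 - 3*A^5 - A
  A^5 * (7*d^2) = 7*A^9 + 14*A^5 + 7*A
  A^3 * (19*d + 2*d^3) = -2*A^9 - 25*A^5 - 25*A - 2*A^-3
  A^1 * (21 + 14*d^2) = 14*A^5 + 49*A + 14*A^-3
  A^-1 * (32*d + 3*d^3) = -3*A^5 - 41*A - 41*A^-3 - 3*A^-7
  A^-3 * (21*d^2) = 21*A + 42*A^-3 + 21*A^-7
  A^-5 * (7*d^3) = -7*A - 21*A^-3 - 21*A^-7 - 7*A^-11
  A^-7 * (d^4) = A + 4*A^-3 + 6*A^-7 + 4*A^-11 + A^-15
Summing the groups: <K> = -A^13 + 2*A^9 - 3*A^5 + 4*A - 4*A^-3 + 3*A^-7 - 3*A^-11 + A^-15
Normalise by the writhe: (-A^3)^(-w) = (-A^3)^(1) = -A^3, so f(A) = -A^3 * <K> = A^16 - 2*A^12 + 3*A^8 - 4*A^4 + 4 - 3*A^-4 + 3*A^-8 - A^-12.
Substitute A = t^(-1/4), i.e. A^e → t^(-e/4): V(t) = -t^3 + 3*t^2 - 3*t + 4 - 4*t^-1 + 3*t^-2 - 2*t^-3 + t^-4

Answer: -t^3 + 3*t^2 - 3*t + 4 - 4*t^-1 + 3*t^-2 - 2*t^-3 + t^-4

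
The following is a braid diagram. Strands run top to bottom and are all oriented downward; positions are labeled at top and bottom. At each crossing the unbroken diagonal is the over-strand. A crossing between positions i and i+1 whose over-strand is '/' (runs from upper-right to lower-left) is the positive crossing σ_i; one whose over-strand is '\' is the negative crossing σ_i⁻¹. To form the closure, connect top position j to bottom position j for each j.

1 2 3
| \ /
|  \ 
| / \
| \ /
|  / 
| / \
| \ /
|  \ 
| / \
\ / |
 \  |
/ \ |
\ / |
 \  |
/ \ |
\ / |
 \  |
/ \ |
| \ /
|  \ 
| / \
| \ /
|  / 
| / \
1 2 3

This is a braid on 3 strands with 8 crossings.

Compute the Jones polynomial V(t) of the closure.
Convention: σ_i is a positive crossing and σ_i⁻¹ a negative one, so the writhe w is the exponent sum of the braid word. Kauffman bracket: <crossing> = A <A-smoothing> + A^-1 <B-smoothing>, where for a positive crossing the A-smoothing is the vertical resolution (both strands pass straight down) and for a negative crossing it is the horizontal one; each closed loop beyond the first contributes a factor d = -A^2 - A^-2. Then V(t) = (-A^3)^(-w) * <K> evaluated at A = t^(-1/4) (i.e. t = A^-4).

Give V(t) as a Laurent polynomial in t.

t^-1 + t^-3 - t^-4

Derivation:
Reading the diagram top to bottom ('/'-over between positions i,i+1 = s_i, '\'-over = s_i^-1): braid word = s2^-1 s2 s2^-1 s1^-1 s1^-1 s1^-1 s2^-1 s2.
The presented braid s2^-1 s2 s2^-1 s1^-1 s1^-1 s1^-1 s2^-1 s2 on 3 strands reduces by inverse Markov moves (closure unchanged at each step):
  Deconjugate: the word is γ·β·γ⁻¹ with γ = s2^-1 s2 (prefix) and γ⁻¹ = s2^-1 s2 (suffix); strip both.
Reduced to β = s2^-1 s1^-1 s1^-1 s1^-1 on 3 strands, 4 crossings.
Compute on β:
Braid: s2^-1 s1^-1 s1^-1 s1^-1 on 3 strands, 4 crossings.
Writhe w = (#positive) - (#negative) = 0 - 4 = -4.
State-sum expansion of <K>. There are 2^4 = 16 states.
Each crossing splits two ways (0=vertical, 1=horizontal). The state's weight is A^(#A-smoothings - #B-smoothings) * d^(loops - 1).
  state 0000: A-exp=-4, loops=3, term = A^-4 * d^2
  state 0001: A-exp=-2, loops=2, term = A^-2 * d^1
  state 0010: A-exp=-2, loops=2, term = A^-2 * d^1
  state 0011: A-exp=+0, loops=3, term = A^0 * d^2
  state 0100: A-exp=-2, loops=2, term = A^-2 * d^1
  state 0101: A-exp=+0, loops=3, term = A^0 * d^2
  state 0110: A-exp=+0, loops=3, term = A^0 * d^2
  state 0111: A-exp=+2, loops=4, term = A^2 * d^3
  state 1000: A-exp=-2, loops=2, term = A^-2 * d^1
  state 1001: A-exp=+0, loops=1, term = A^0 * d^0
  state 1010: A-exp=+0, loops=1, term = A^0 * d^0
  state 1011: A-exp=+2, loops=2, term = A^2 * d^1
  state 1100: A-exp=+0, loops=1, term = A^0 * d^0
  state 1101: A-exp=+2, loops=2, term = A^2 * d^1
  state 1110: A-exp=+2, loops=2, term = A^2 * d^1
  state 1111: A-exp=+4, loops=3, term = A^4 * d^2
Collect the terms by A-exponent (count of states per loop number):
Powers of d = -A^2 - A^-2: d^2 = A^4 + 2 + A^-4; d^3 = -A^6 - 3*A^2 - 3*A^-2 - A^-6.
  A^4 * (d^2) = A^8 + 2*A^4 + 1
  A^2 * (3*d + d^3) = -A^8 - 6*A^4 - 6 - A^-4
  A^0 * (3 + 3*d^2) = 3*A^4 + 9 + 3*A^-4
  A^-2 * (4*d) = -4 - 4*A^-4
  A^-4 * (d^2) = 1 + 2*A^-4 + A^-8
Summing the groups: <K> = -A^4 + 1 + A^-8
Normalise by the writhe: (-A^3)^(-w) = (-A^3)^(4) = A^12, so f(A) = A^12 * <K> = -A^16 + A^12 + A^4.
Substitute A = t^(-1/4), i.e. A^e → t^(-e/4): V(t) = t^-1 + t^-3 - t^-4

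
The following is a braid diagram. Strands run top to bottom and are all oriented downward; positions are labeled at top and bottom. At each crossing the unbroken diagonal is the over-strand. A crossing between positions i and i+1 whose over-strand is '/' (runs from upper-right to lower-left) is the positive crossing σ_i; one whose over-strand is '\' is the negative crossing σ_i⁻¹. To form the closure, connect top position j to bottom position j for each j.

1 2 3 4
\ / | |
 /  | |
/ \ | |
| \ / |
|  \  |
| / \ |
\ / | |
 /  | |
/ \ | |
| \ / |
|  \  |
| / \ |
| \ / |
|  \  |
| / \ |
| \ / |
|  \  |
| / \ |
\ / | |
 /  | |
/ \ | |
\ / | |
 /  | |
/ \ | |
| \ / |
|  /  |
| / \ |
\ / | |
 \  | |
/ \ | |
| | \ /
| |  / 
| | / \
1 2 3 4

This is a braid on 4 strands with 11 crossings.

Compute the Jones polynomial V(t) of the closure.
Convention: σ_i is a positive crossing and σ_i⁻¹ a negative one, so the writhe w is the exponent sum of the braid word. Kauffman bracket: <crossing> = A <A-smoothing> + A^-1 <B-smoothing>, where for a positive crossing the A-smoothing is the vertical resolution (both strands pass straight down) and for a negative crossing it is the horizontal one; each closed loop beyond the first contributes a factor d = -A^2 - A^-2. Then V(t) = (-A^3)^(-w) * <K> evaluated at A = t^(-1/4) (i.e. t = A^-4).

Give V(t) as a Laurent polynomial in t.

-t^3 + t^2 - t + 3 - t^-1 + t^-2 - t^-3

Derivation:
Reading the diagram top to bottom ('/'-over between positions i,i+1 = s_i, '\'-over = s_i^-1): braid word = s1 s2^-1 s1 s2^-1 s2^-1 s2^-1 s1 s1 s2 s1^-1 s3.
The presented braid s1 s2^-1 s1 s2^-1 s2^-1 s2^-1 s1 s1 s2 s1^-1 s3 on 4 strands reduces by inverse Markov moves (closure unchanged at each step):
  Destabilize: the word has the form β·s3 where s3 occurs only as the final letter (β ∈ B_3); drop it and the last strand → 3 strands.
  Deconjugate: the word is γ·β·γ⁻¹ with γ = s1 s2^-1 (prefix) and γ⁻¹ = s2 s1^-1 (suffix); strip both.
Reduced to β = s1 s2^-1 s2^-1 s2^-1 s1 s1 on 3 strands, 6 crossings.
Compute on β:
Braid: s1 s2^-1 s2^-1 s2^-1 s1 s1 on 3 strands, 6 crossings.
Writhe w = (#positive) - (#negative) = 3 - 3 = 0.
Computing the Kauffman bracket via state sum. There are 2^6 = 64 states.
Smooth each crossing (0=||, 1=⌣⌢); contribution A^(Σ sign_k(1-2s_k)) * d^(L-1).
Tabulate the states by total A-exponent and number of loops L (A-exp: L × count):
  A^6: L=4 ×1
  A^4: L=3 ×6
  A^2: L=2 ×12, L=4 ×3
  A^0: L=1 ×9, L=3 ×10, L=5 ×1
  A^-2: L=2 ×12, L=4 ×3
  A^-4: L=3 ×6
  A^-6: L=4 ×1
Each group contributes A^e * Σ count * d^(L-1):
Powers of d = -A^2 - A^-2: d^2 = A^4 + 2 + A^-4; d^3 = -A^6 - 3*A^2 - 3*A^-2 - A^-6; d^4 = A^8 + 4*A^4 + 6 + 4*A^-4 + A^-8.
  A^6 * (d^3) = -A^12 - 3*A^8 - 3*A^4 - 1
  A^4 * (6*d^2) = 6*A^8 + 12*A^4 + 6
  A^2 * (12*d + 3*d^3) = -3*A^8 - 21*A^4 - 21 - 3*A^-4
  A^0 * (9 + 10*d^2 + d^4) = A^8 + 14*A^4 + 35 + 14*A^-4 + A^-8
  A^-2 * (12*d + 3*d^3) = -3*A^4 - 21 - 21*A^-4 - 3*A^-8
  A^-4 * (6*d^2) = 6 + 12*A^-4 + 6*A^-8
  A^-6 * (d^3) = -1 - 3*A^-4 - 3*A^-8 - A^-12
Summing the groups: <K> = -A^12 + A^8 - A^4 + 3 - A^-4 + A^-8 - A^-12
Normalise by the writhe: (-A^3)^(-w) = (-A^3)^(0) = 1, so f(A) = 1 * <K> = -A^12 + A^8 - A^4 + 3 - A^-4 + A^-8 - A^-12.
Substitute A = t^(-1/4), i.e. A^e → t^(-e/4): V(t) = -t^3 + t^2 - t + 3 - t^-1 + t^-2 - t^-3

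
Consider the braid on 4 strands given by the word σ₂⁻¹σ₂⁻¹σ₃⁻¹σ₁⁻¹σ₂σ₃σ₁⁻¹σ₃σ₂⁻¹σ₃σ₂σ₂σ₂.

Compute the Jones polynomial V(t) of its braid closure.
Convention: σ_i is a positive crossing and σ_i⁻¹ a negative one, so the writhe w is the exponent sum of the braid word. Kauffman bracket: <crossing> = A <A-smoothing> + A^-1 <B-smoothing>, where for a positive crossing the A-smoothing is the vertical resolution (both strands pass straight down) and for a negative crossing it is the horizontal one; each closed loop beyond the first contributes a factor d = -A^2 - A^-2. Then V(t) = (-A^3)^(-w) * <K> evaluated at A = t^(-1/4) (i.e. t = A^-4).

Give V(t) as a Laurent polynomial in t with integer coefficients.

-t^5 + 2*t^4 - 2*t^3 + 3*t^2 - 3*t + 3 - 2*t^-1 + t^-2

Derivation:
The presented braid s2^-1 s2^-1 s3^-1 s1^-1 s2 s3 s1^-1 s3 s2^-1 s3 s2 s2 s2 on 4 strands reduces by inverse Markov moves (closure unchanged at each step):
  Deconjugate: the word is γ·β·γ⁻¹ with γ = s2^-1 s2^-1 (prefix) and γ⁻¹ = s2 s2 (suffix); strip both.
Reduced to β = s3^-1 s1^-1 s2 s3 s1^-1 s3 s2^-1 s3 s2 on 4 strands, 9 crossings.
Compute on β:
Braid: s3^-1 s1^-1 s2 s3 s1^-1 s3 s2^-1 s3 s2 on 4 strands, 9 crossings.
Writhe w = (#positive) - (#negative) = 5 - 4 = 1.
State-sum expansion of <K>. There are 2^9 = 512 states.
Each crossing splits two ways (0=vertical, 1=horizontal). The state's weight is A^(#A-smoothings - #B-smoothings) * d^(loops - 1).
Tabulate the states by total A-exponent and number of loops L (A-exp: L × count):
  A^9: L=2 ×1
  A^7: L=1 ×3, L=3 ×6
  A^5: L=2 ×26, L=4 ×10
  A^3: L=1 ×21, L=3 ×58, L=5 ×5
  A^1: L=2 ×86, L=4 ×39, L=6 ×1
  A^-1: L=1 ×35, L=3 ×80, L=5 ×11
  A^-3: L=2 ×53, L=4 ×30, L=6 ×1
  A^-5: L=3 ×32, L=5 ×4
  A^-7: L=4 ×9
  A^-9: L=5 ×1
Each group contributes A^e * Σ count * d^(L-1):
Powers of d = -A^2 - A^-2: d^2 = A^4 + 2 + A^-4; d^3 = -A^6 - 3*A^2 - 3*A^-2 - A^-6; d^4 = A^8 + 4*A^4 + 6 + 4*A^-4 + A^-8; d^5 = -A^10 - 5*A^6 - 10*A^2 - 10*A^-2 - 5*A^-6 - A^-10.
  A^9 * (d) = -A^11 - A^7
  A^7 * (3 + 6*d^2) = 6*A^11 + 15*A^7 + 6*A^3
  A^5 * (26*d + 10*d^3) = -10*A^11 - 56*A^7 - 56*A^3 - 10*A^-1
  A^3 * (21 + 58*d^2 + 5*d^4) = 5*A^11 + 78*A^7 + 167*A^3 + 78*A^-1 + 5*A^-5
  A^1 * (86*d + 39*d^3 + d^5) = -A^11 - 44*A^7 - 213*A^3 - 213*A^-1 - 44*A^-5 - A^-9
  A^-1 * (35 + 80*d^2 + 11*d^4) = 11*A^7 + 124*A^3 + 261*A^-1 + 124*A^-5 + 11*A^-9
  A^-3 * (53*d + 30*d^3 + d^5) = -A^7 - 35*A^3 - 153*A^-1 - 153*A^-5 - 35*A^-9 - A^-13
  A^-5 * (32*d^2 + 4*d^4) = 4*A^3 + 48*A^-1 + 88*A^-5 + 48*A^-9 + 4*A^-13
  A^-7 * (9*d^3) = -9*A^-1 - 27*A^-5 - 27*A^-9 - 9*A^-13
  A^-9 * (d^4) = A^-1 + 4*A^-5 + 6*A^-9 + 4*A^-13 + A^-17
Summing the groups: <K> = -A^11 + 2*A^7 - 3*A^3 + 3*A^-1 - 3*A^-5 + 2*A^-9 - 2*A^-13 + A^-17
Normalise by the writhe: (-A^3)^(-w) = (-A^3)^(-1) = -A^-3, so f(A) = -A^-3 * <K> = A^8 - 2*A^4 + 3 - 3*A^-4 + 3*A^-8 - 2*A^-12 + 2*A^-16 - A^-20.
Substitute A = t^(-1/4), i.e. A^e → t^(-e/4): V(t) = -t^5 + 2*t^4 - 2*t^3 + 3*t^2 - 3*t + 3 - 2*t^-1 + t^-2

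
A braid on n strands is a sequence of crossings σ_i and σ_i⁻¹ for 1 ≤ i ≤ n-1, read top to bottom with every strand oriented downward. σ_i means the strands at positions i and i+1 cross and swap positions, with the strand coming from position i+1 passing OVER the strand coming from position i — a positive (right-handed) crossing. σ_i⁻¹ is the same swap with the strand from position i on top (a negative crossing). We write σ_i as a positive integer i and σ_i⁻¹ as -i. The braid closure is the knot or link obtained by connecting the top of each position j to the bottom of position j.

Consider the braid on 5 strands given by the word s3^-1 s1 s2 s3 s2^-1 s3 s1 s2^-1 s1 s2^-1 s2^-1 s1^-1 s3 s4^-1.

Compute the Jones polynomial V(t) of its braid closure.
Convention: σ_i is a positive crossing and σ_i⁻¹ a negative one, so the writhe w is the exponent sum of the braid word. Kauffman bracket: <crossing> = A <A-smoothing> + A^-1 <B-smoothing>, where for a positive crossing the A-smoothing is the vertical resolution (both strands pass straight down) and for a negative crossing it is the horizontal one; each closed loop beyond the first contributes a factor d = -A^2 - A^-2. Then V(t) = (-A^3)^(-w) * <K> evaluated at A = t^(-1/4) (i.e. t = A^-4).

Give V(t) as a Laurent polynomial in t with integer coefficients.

The presented braid s3^-1 s1 s2 s3 s2^-1 s3 s1 s2^-1 s1 s2^-1 s2^-1 s1^-1 s3 s4^-1 on 5 strands reduces by inverse Markov moves (closure unchanged at each step):
  Destabilize: the word has the form β·s4^-1 where s4^-1 occurs only as the final letter (β ∈ B_4); drop it and the last strand → 4 strands.
  Deconjugate: the word is γ·β·γ⁻¹ with γ = s3^-1 s1 (prefix) and γ⁻¹ = s1^-1 s3 (suffix); strip both.
  Deconjugate: the word is γ·β·γ⁻¹ with γ = s2 (prefix) and γ⁻¹ = s2^-1 (suffix); strip both.
Reduced to β = s3 s2^-1 s3 s1 s2^-1 s1 s2^-1 on 4 strands, 7 crossings.
Compute on β:
Braid: s3 s2^-1 s3 s1 s2^-1 s1 s2^-1 on 4 strands, 7 crossings.
Writhe w = (#positive) - (#negative) = 4 - 3 = 1.
Computing the Kauffman bracket via state sum. There are 2^7 = 128 states.
For each crossing: s=0 is the vertical smoothing, s=1 horizontal. Crossing k contributes A^(sign_k * (1 - 2*s_k)); loop factor d = -A^2 - A^-2.
Tabulate the states by total A-exponent and number of loops L (A-exp: L × count):
  A^7: L=5 ×1
  A^5: L=4 ×7
  A^3: L=3 ×21
  A^1: L=2 ×32, L=4 ×3
  A^-1: L=1 ×21, L=3 ×14
  A^-3: L=2 ×19, L=4 ×2
  A^-5: L=3 ×7
  A^-7: L=4 ×1
Each group contributes A^e * Σ count * d^(L-1):
Powers of d = -A^2 - A^-2: d^2 = A^4 + 2 + A^-4; d^3 = -A^6 - 3*A^2 - 3*A^-2 - A^-6; d^4 = A^8 + 4*A^4 + 6 + 4*A^-4 + A^-8.
  A^7 * (d^4) = A^15 + 4*A^11 + 6*A^7 + 4*A^3 + A^-1
  A^5 * (7*d^3) = -7*A^11 - 21*A^7 - 21*A^3 - 7*A^-1
  A^3 * (21*d^2) = 21*A^7 + 42*A^3 + 21*A^-1
  A^1 * (32*d + 3*d^3) = -3*A^7 - 41*A^3 - 41*A^-1 - 3*A^-5
  A^-1 * (21 + 14*d^2) = 14*A^3 + 49*A^-1 + 14*A^-5
  A^-3 * (19*d + 2*d^3) = -2*A^3 - 25*A^-1 - 25*A^-5 - 2*A^-9
  A^-5 * (7*d^2) = 7*A^-1 + 14*A^-5 + 7*A^-9
  A^-7 * (d^3) = -A^-1 - 3*A^-5 - 3*A^-9 - A^-13
Summing the groups: <K> = A^15 - 3*A^11 + 3*A^7 - 4*A^3 + 4*A^-1 - 3*A^-5 + 2*A^-9 - A^-13
Normalise by the writhe: (-A^3)^(-w) = (-A^3)^(-1) = -A^-3, so f(A) = -A^-3 * <K> = -A^12 + 3*A^8 - 3*A^4 + 4 - 4*A^-4 + 3*A^-8 - 2*A^-12 + A^-16.
Substitute A = t^(-1/4), i.e. A^e → t^(-e/4): V(t) = t^4 - 2*t^3 + 3*t^2 - 4*t + 4 - 3*t^-1 + 3*t^-2 - t^-3

Answer: t^4 - 2*t^3 + 3*t^2 - 4*t + 4 - 3*t^-1 + 3*t^-2 - t^-3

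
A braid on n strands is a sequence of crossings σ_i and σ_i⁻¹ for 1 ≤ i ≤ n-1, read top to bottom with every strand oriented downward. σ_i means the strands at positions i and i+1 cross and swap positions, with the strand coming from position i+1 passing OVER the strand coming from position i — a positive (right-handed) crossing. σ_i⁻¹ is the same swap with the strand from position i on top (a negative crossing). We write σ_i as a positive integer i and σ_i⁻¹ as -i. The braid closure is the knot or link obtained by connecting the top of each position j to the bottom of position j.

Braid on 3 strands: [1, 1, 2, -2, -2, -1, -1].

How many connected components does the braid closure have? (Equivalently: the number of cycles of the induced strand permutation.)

Track the strand permutation on 3 strands, starting from identity.
  step 1: s1 swaps positions 1,2 -> [2 1 3]
  step 2: s1 swaps positions 1,2 -> [1 2 3]
  step 3: s2 swaps positions 2,3 -> [1 3 2]
  step 4: s2^-1 swaps positions 2,3 -> [1 2 3]
  step 5: s2^-1 swaps positions 2,3 -> [1 3 2]
  step 6: s1^-1 swaps positions 1,2 -> [3 1 2]
  step 7: s1^-1 swaps positions 1,2 -> [1 3 2]
Final permutation (position -> original strand): [1 3 2]
Closure components = cycle count of this permutation = 2.

Answer: 2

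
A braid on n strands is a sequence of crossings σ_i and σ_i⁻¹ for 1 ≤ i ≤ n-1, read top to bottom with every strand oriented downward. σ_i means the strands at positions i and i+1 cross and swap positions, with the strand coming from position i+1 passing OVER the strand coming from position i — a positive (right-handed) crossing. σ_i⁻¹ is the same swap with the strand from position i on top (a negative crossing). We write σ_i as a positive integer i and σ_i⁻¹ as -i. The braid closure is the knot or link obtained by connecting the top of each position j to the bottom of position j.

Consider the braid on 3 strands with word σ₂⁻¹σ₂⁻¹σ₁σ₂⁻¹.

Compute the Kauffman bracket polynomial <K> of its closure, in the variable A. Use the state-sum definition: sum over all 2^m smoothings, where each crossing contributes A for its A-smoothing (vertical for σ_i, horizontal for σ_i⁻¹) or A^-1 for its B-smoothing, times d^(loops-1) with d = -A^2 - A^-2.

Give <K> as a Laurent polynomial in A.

Braid: s2^-1 s2^-1 s1 s2^-1 on 3 strands, 4 crossings.
Writhe w = (#positive) - (#negative) = 1 - 3 = -2.
Enumerate smoothing states for the bracket polynomial. There are 2^4 = 16 states.
Smooth each crossing (0=||, 1=⌣⌢); contribution A^(Σ sign_k(1-2s_k)) * d^(L-1).
  state 0000: A-exp=-2, loops=3, term = A^-2 * d^2
  state 0001: A-exp=+0, loops=2, term = A^0 * d^1
  state 0010: A-exp=-4, loops=2, term = A^-4 * d^1
  state 0011: A-exp=-2, loops=1, term = A^-2 * d^0
  state 0100: A-exp=+0, loops=2, term = A^0 * d^1
  state 0101: A-exp=+2, loops=3, term = A^2 * d^2
  state 0110: A-exp=-2, loops=1, term = A^-2 * d^0
  state 0111: A-exp=+0, loops=2, term = A^0 * d^1
  state 1000: A-exp=+0, loops=2, term = A^0 * d^1
  state 1001: A-exp=+2, loops=3, term = A^2 * d^2
  state 1010: A-exp=-2, loops=1, term = A^-2 * d^0
  state 1011: A-exp=+0, loops=2, term = A^0 * d^1
  state 1100: A-exp=+2, loops=3, term = A^2 * d^2
  state 1101: A-exp=+4, loops=4, term = A^4 * d^3
  state 1110: A-exp=+0, loops=2, term = A^0 * d^1
  state 1111: A-exp=+2, loops=3, term = A^2 * d^2
Collect the terms by A-exponent (count of states per loop number):
Powers of d = -A^2 - A^-2: d^2 = A^4 + 2 + A^-4; d^3 = -A^6 - 3*A^2 - 3*A^-2 - A^-6.
  A^4 * (d^3) = -A^10 - 3*A^6 - 3*A^2 - A^-2
  A^2 * (4*d^2) = 4*A^6 + 8*A^2 + 4*A^-2
  A^0 * (6*d) = -6*A^2 - 6*A^-2
  A^-2 * (3 + d^2) = A^2 + 5*A^-2 + A^-6
  A^-4 * (d) = -A^-2 - A^-6
Summing the groups: <K> = -A^10 + A^6 + A^-2

Answer: -A^10 + A^6 + A^-2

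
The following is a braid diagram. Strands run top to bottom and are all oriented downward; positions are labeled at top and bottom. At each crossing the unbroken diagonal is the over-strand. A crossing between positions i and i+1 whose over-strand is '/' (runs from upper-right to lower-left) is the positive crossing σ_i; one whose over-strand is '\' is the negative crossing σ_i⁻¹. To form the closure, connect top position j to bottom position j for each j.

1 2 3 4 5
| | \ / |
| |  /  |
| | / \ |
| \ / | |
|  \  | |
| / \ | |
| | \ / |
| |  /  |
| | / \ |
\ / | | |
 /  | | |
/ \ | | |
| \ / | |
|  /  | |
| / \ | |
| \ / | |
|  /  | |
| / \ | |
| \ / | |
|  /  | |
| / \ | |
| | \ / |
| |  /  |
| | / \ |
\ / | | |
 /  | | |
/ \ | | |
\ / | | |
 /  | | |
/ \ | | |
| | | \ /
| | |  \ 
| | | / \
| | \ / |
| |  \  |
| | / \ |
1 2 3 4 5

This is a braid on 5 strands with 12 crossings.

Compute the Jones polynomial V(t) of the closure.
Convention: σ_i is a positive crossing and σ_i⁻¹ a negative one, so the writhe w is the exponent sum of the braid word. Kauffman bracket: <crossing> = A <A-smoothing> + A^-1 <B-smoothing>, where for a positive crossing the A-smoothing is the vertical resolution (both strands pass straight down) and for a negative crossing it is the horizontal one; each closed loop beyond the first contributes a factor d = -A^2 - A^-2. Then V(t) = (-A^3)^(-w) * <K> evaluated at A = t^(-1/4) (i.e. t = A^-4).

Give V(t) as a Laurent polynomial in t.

Reading the diagram top to bottom ('/'-over between positions i,i+1 = s_i, '\'-over = s_i^-1): braid word = s3 s2^-1 s3 s1 s2 s2 s2 s3 s1 s1 s4^-1 s3^-1.
The presented braid s3 s2^-1 s3 s1 s2 s2 s2 s3 s1 s1 s4^-1 s3^-1 on 5 strands reduces by inverse Markov moves (closure unchanged at each step):
  Deconjugate: the word is γ·β·γ⁻¹ with γ = s3 (prefix) and γ⁻¹ = s3^-1 (suffix); strip both.
  Destabilize: the word has the form β·s4^-1 where s4^-1 occurs only as the final letter (β ∈ B_4); drop it and the last strand → 4 strands.
Reduced to β = s2^-1 s3 s1 s2 s2 s2 s3 s1 s1 on 4 strands, 9 crossings.
Compute on β:
Braid: s2^-1 s3 s1 s2 s2 s2 s3 s1 s1 on 4 strands, 9 crossings.
Writhe w = (#positive) - (#negative) = 8 - 1 = 7.
Enumerate smoothing states for the bracket polynomial. There are 2^9 = 512 states.
Smooth each crossing (0=||, 1=⌣⌢); contribution A^(Σ sign_k(1-2s_k)) * d^(L-1).
Tabulate the states by total A-exponent and number of loops L (A-exp: L × count):
  A^9: L=3 ×1
  A^7: L=2 ×5, L=4 ×4
  A^5: L=1 ×6, L=3 ×27, L=5 ×3
  A^3: L=2 ×57, L=4 ×26, L=6 ×1
  A^1: L=1 ×39, L=3 ×77, L=5 ×10
  A^-1: L=2 ×81, L=4 ×44, L=6 ×1
  A^-3: L=3 ×73, L=5 ×11
  A^-5: L=4 ×35, L=6 ×1
  A^-7: L=5 ×9
  A^-9: L=6 ×1
Each group contributes A^e * Σ count * d^(L-1):
Powers of d = -A^2 - A^-2: d^2 = A^4 + 2 + A^-4; d^3 = -A^6 - 3*A^2 - 3*A^-2 - A^-6; d^4 = A^8 + 4*A^4 + 6 + 4*A^-4 + A^-8; d^5 = -A^10 - 5*A^6 - 10*A^2 - 10*A^-2 - 5*A^-6 - A^-10.
  A^9 * (d^2) = A^13 + 2*A^9 + A^5
  A^7 * (5*d + 4*d^3) = -4*A^13 - 17*A^9 - 17*A^5 - 4*A
  A^5 * (6 + 27*d^2 + 3*d^4) = 3*A^13 + 39*A^9 + 78*A^5 + 39*A + 3*A^-3
  A^3 * (57*d + 26*d^3 + d^5) = -A^13 - 31*A^9 - 145*A^5 - 145*A - 31*A^-3 - A^-7
  A^1 * (39 + 77*d^2 + 10*d^4) = 10*A^9 + 117*A^5 + 253*A + 117*A^-3 + 10*A^-7
  A^-1 * (81*d + 44*d^3 + d^5) = -A^9 - 49*A^5 - 223*A - 223*A^-3 - 49*A^-7 - A^-11
  A^-3 * (73*d^2 + 11*d^4) = 11*A^5 + 117*A + 212*A^-3 + 117*A^-7 + 11*A^-11
  A^-5 * (35*d^3 + d^5) = -A^5 - 40*A - 115*A^-3 - 115*A^-7 - 40*A^-11 - A^-15
  A^-7 * (9*d^4) = 9*A + 36*A^-3 + 54*A^-7 + 36*A^-11 + 9*A^-15
  A^-9 * (d^5) = -A - 5*A^-3 - 10*A^-7 - 10*A^-11 - 5*A^-15 - A^-19
Summing the groups: <K> = -A^13 + 2*A^9 - 5*A^5 + 5*A - 6*A^-3 + 6*A^-7 - 4*A^-11 + 3*A^-15 - A^-19
Normalise by the writhe: (-A^3)^(-w) = (-A^3)^(-7) = -A^-21, so f(A) = -A^-21 * <K> = A^-8 - 2*A^-12 + 5*A^-16 - 5*A^-20 + 6*A^-24 - 6*A^-28 + 4*A^-32 - 3*A^-36 + A^-40.
Substitute A = t^(-1/4), i.e. A^e → t^(-e/4): V(t) = t^10 - 3*t^9 + 4*t^8 - 6*t^7 + 6*t^6 - 5*t^5 + 5*t^4 - 2*t^3 + t^2

Answer: t^10 - 3*t^9 + 4*t^8 - 6*t^7 + 6*t^6 - 5*t^5 + 5*t^4 - 2*t^3 + t^2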